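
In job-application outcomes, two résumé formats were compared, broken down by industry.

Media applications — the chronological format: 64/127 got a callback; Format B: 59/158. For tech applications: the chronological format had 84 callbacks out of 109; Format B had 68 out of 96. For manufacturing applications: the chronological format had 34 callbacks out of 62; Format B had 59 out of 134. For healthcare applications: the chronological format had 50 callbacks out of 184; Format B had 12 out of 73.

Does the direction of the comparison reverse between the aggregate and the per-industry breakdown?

Media: the chronological format 64/127 = 50.4%, Format B 59/158 = 37.3% → the chronological format
Tech: the chronological format 84/109 = 77.1%, Format B 68/96 = 70.8% → the chronological format
Manufacturing: the chronological format 34/62 = 54.8%, Format B 59/134 = 44.0% → the chronological format
Healthcare: the chronological format 50/184 = 27.2%, Format B 12/73 = 16.4% → the chronological format
Overall: the chronological format 232/482 = 48.1%, Format B 198/461 = 43.0% → the chronological format
The chronological format wins overall and in every industry group — no reversal.

No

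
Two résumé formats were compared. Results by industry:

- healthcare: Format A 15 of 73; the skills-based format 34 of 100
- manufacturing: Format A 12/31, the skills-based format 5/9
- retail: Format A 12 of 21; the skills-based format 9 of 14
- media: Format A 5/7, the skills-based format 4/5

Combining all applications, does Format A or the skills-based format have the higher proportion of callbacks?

Healthcare: Format A 15/73 = 20.5%, the skills-based format 34/100 = 34.0% → the skills-based format
Manufacturing: Format A 12/31 = 38.7%, the skills-based format 5/9 = 55.6% → the skills-based format
Retail: Format A 12/21 = 57.1%, the skills-based format 9/14 = 64.3% → the skills-based format
Media: Format A 5/7 = 71.4%, the skills-based format 4/5 = 80.0% → the skills-based format
Overall: Format A 44/132 = 33.3%, the skills-based format 52/128 = 40.6% → the skills-based format

the skills-based format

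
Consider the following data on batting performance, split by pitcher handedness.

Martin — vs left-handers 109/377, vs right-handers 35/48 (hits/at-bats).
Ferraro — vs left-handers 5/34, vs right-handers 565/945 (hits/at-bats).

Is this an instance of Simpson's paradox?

Vs left-handers: Martin 109/377 = 28.9%, Ferraro 5/34 = 14.7% → Martin
Vs right-handers: Martin 35/48 = 72.9%, Ferraro 565/945 = 59.8% → Martin
Overall: Martin 144/425 = 33.9%, Ferraro 570/979 = 58.2% → Ferraro
Martin wins each pitcher group but Ferraro wins overall — the comparison reverses. Martin's at-bats skew toward vs left-handers, which has a lower base rate.

Yes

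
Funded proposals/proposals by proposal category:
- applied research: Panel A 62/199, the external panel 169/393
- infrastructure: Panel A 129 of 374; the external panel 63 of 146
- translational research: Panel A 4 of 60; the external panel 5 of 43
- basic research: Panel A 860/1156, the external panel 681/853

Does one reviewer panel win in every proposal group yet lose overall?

Applied research: Panel A 62/199 = 31.2%, the external panel 169/393 = 43.0% → the external panel
Infrastructure: Panel A 129/374 = 34.5%, the external panel 63/146 = 43.2% → the external panel
Translational research: Panel A 4/60 = 6.7%, the external panel 5/43 = 11.6% → the external panel
Basic research: Panel A 860/1156 = 74.4%, the external panel 681/853 = 79.8% → the external panel
Overall: Panel A 1055/1789 = 59.0%, the external panel 918/1435 = 64.0% → the external panel
The external panel wins overall and in every proposal group — no reversal.

No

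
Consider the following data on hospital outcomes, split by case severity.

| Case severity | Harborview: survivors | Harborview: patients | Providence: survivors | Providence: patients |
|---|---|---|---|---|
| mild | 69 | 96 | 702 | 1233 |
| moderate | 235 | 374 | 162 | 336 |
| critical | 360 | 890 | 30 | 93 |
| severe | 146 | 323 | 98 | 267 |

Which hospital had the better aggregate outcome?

Mild: Harborview 69/96 = 71.9%, Providence 702/1233 = 56.9% → Harborview
Moderate: Harborview 235/374 = 62.8%, Providence 162/336 = 48.2% → Harborview
Critical: Harborview 360/890 = 40.4%, Providence 30/93 = 32.3% → Harborview
Severe: Harborview 146/323 = 45.2%, Providence 98/267 = 36.7% → Harborview
Overall: Harborview 810/1683 = 48.1%, Providence 992/1929 = 51.4% → Providence
(Harborview wins every case group but Providence wins overall — Harborview's patients skew toward the low-rate critical group.)

Providence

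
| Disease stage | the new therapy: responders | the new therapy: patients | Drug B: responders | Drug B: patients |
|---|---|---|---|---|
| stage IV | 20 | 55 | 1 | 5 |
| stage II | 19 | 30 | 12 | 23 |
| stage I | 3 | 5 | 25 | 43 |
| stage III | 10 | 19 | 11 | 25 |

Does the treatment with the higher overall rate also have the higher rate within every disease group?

Stage IV: the new therapy 20/55 = 36.4%, Drug B 1/5 = 20.0% → the new therapy
Stage II: the new therapy 19/30 = 63.3%, Drug B 12/23 = 52.2% → the new therapy
Stage I: the new therapy 3/5 = 60.0%, Drug B 25/43 = 58.1% → the new therapy
Stage III: the new therapy 10/19 = 52.6%, Drug B 11/25 = 44.0% → the new therapy
Overall: the new therapy 52/109 = 47.7%, Drug B 49/96 = 51.0% → Drug B
The new therapy wins each disease group but Drug B wins overall — the comparison reverses. The new therapy's patients skew toward stage IV, which has a lower base rate.

No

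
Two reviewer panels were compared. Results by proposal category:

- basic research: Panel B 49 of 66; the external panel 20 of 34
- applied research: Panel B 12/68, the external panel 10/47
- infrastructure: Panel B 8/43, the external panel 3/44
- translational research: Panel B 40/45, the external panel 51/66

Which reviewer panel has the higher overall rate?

Basic research: Panel B 49/66 = 74.2%, the external panel 20/34 = 58.8% → Panel B
Applied research: Panel B 12/68 = 17.6%, the external panel 10/47 = 21.3% → the external panel
Infrastructure: Panel B 8/43 = 18.6%, the external panel 3/44 = 6.8% → Panel B
Translational research: Panel B 40/45 = 88.9%, the external panel 51/66 = 77.3% → Panel B
Overall: Panel B 109/222 = 49.1%, the external panel 84/191 = 44.0% → Panel B
(Neither sweeps every proposal group, but Panel B has the higher pooled rate.)

Panel B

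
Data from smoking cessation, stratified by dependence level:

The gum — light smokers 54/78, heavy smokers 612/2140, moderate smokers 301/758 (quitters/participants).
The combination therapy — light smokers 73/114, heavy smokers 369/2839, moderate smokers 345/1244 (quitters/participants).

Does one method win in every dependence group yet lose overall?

Light smokers: the gum 54/78 = 69.2%, the combination therapy 73/114 = 64.0% → the gum
Heavy smokers: the gum 612/2140 = 28.6%, the combination therapy 369/2839 = 13.0% → the gum
Moderate smokers: the gum 301/758 = 39.7%, the combination therapy 345/1244 = 27.7% → the gum
Overall: the gum 967/2976 = 32.5%, the combination therapy 787/4197 = 18.8% → the gum
The gum wins overall and in every dependence group — no reversal.

No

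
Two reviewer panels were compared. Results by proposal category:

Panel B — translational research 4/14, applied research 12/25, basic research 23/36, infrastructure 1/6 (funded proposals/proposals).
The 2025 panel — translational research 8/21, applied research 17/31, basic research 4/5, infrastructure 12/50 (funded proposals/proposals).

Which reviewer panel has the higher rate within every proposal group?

Translational research: Panel B 4/14 = 28.6%, the 2025 panel 8/21 = 38.1% → the 2025 panel
Applied research: Panel B 12/25 = 48.0%, the 2025 panel 17/31 = 54.8% → the 2025 panel
Basic research: Panel B 23/36 = 63.9%, the 2025 panel 4/5 = 80.0% → the 2025 panel
Infrastructure: Panel B 1/6 = 16.7%, the 2025 panel 12/50 = 24.0% → the 2025 panel
The 2025 panel has the higher rate in all 4 groups.

the 2025 panel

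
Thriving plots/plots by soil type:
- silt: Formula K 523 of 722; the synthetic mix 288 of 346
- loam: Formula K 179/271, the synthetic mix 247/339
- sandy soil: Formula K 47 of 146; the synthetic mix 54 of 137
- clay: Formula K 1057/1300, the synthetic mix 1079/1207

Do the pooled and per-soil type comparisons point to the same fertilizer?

Silt: Formula K 523/722 = 72.4%, the synthetic mix 288/346 = 83.2% → the synthetic mix
Loam: Formula K 179/271 = 66.1%, the synthetic mix 247/339 = 72.9% → the synthetic mix
Sandy soil: Formula K 47/146 = 32.2%, the synthetic mix 54/137 = 39.4% → the synthetic mix
Clay: Formula K 1057/1300 = 81.3%, the synthetic mix 1079/1207 = 89.4% → the synthetic mix
Overall: Formula K 1806/2439 = 74.0%, the synthetic mix 1668/2029 = 82.2% → the synthetic mix
The synthetic mix wins overall and in every soil group — no reversal.

Yes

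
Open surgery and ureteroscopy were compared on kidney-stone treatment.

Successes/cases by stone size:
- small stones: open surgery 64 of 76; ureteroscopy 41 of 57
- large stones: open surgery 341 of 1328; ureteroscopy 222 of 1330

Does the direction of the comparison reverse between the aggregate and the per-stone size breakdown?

Small stones: open surgery 64/76 = 84.2%, ureteroscopy 41/57 = 71.9% → open surgery
Large stones: open surgery 341/1328 = 25.7%, ureteroscopy 222/1330 = 16.7% → open surgery
Overall: open surgery 405/1404 = 28.8%, ureteroscopy 263/1387 = 19.0% → open surgery
Open surgery wins overall and in every stone group — no reversal.

No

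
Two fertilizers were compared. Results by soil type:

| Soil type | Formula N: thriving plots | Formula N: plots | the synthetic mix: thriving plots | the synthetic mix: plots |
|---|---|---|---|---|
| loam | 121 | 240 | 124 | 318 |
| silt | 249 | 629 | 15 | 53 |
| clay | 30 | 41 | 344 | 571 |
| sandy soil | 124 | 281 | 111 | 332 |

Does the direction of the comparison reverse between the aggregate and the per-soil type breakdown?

Loam: Formula N 121/240 = 50.4%, the synthetic mix 124/318 = 39.0% → Formula N
Silt: Formula N 249/629 = 39.6%, the synthetic mix 15/53 = 28.3% → Formula N
Clay: Formula N 30/41 = 73.2%, the synthetic mix 344/571 = 60.2% → Formula N
Sandy soil: Formula N 124/281 = 44.1%, the synthetic mix 111/332 = 33.4% → Formula N
Overall: Formula N 524/1191 = 44.0%, the synthetic mix 594/1274 = 46.6% → the synthetic mix
Formula N wins each soil group but the synthetic mix wins overall — the comparison reverses. Formula N's plots skew toward silt, which has a lower base rate.

Yes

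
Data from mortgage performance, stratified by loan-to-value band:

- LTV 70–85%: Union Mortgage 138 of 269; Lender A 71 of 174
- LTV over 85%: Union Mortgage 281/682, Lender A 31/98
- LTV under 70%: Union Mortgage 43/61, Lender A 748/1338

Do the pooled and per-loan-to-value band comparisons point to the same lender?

No

LTV 70–85%: Union Mortgage 138/269 = 51.3%, Lender A 71/174 = 40.8% → Union Mortgage
LTV over 85%: Union Mortgage 281/682 = 41.2%, Lender A 31/98 = 31.6% → Union Mortgage
LTV under 70%: Union Mortgage 43/61 = 70.5%, Lender A 748/1338 = 55.9% → Union Mortgage
Overall: Union Mortgage 462/1012 = 45.7%, Lender A 850/1610 = 52.8% → Lender A
Union Mortgage wins each loan-to-value group but Lender A wins overall — the comparison reverses. Union Mortgage's loans skew toward LTV over 85%, which has a lower base rate.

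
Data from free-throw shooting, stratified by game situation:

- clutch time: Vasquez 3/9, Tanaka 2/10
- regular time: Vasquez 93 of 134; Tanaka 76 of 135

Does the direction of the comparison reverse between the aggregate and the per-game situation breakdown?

No

Clutch time: Vasquez 3/9 = 33.3%, Tanaka 2/10 = 20.0% → Vasquez
Regular time: Vasquez 93/134 = 69.4%, Tanaka 76/135 = 56.3% → Vasquez
Overall: Vasquez 96/143 = 67.1%, Tanaka 78/145 = 53.8% → Vasquez
Vasquez wins overall and in every game group — no reversal.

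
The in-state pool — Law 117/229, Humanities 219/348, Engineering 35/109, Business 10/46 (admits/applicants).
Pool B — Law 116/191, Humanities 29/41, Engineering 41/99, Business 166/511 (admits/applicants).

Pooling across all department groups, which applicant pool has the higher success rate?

Law: the in-state pool 117/229 = 51.1%, Pool B 116/191 = 60.7% → Pool B
Humanities: the in-state pool 219/348 = 62.9%, Pool B 29/41 = 70.7% → Pool B
Engineering: the in-state pool 35/109 = 32.1%, Pool B 41/99 = 41.4% → Pool B
Business: the in-state pool 10/46 = 21.7%, Pool B 166/511 = 32.5% → Pool B
Overall: the in-state pool 381/732 = 52.0%, Pool B 352/842 = 41.8% → the in-state pool
(Pool B wins every department group but the in-state pool wins overall — Pool B's applicants skew toward the low-rate Business group.)

the in-state pool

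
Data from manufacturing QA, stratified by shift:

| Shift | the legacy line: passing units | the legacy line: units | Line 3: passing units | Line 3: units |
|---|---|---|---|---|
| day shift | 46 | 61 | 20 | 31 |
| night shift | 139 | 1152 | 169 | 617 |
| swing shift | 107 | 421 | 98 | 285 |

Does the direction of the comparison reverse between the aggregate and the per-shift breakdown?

No

Day shift: the legacy line 46/61 = 75.4%, Line 3 20/31 = 64.5% → the legacy line
Night shift: the legacy line 139/1152 = 12.1%, Line 3 169/617 = 27.4% → Line 3
Swing shift: the legacy line 107/421 = 25.4%, Line 3 98/285 = 34.4% → Line 3
Overall: the legacy line 292/1634 = 17.9%, Line 3 287/933 = 30.8% → Line 3
Neither sweeps: the legacy line wins 1 of 3 groups, Line 3 wins 2. Line 3 wins overall but not every group — no Simpson reversal.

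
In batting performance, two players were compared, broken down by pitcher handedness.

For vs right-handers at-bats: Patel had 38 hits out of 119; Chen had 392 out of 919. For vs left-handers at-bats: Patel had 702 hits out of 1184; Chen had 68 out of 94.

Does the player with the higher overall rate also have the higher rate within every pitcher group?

Vs right-handers: Patel 38/119 = 31.9%, Chen 392/919 = 42.7% → Chen
Vs left-handers: Patel 702/1184 = 59.3%, Chen 68/94 = 72.3% → Chen
Overall: Patel 740/1303 = 56.8%, Chen 460/1013 = 45.4% → Patel
Chen wins each pitcher group but Patel wins overall — the comparison reverses. Chen's at-bats skew toward vs right-handers, which has a lower base rate.

No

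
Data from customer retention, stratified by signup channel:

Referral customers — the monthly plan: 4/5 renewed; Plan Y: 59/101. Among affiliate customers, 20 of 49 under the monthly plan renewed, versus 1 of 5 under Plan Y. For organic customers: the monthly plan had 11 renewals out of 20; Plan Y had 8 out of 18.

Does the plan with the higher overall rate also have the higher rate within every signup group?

Referral: the monthly plan 4/5 = 80.0%, Plan Y 59/101 = 58.4% → the monthly plan
Affiliate: the monthly plan 20/49 = 40.8%, Plan Y 1/5 = 20.0% → the monthly plan
Organic: the monthly plan 11/20 = 55.0%, Plan Y 8/18 = 44.4% → the monthly plan
Overall: the monthly plan 35/74 = 47.3%, Plan Y 68/124 = 54.8% → Plan Y
The monthly plan wins each signup group but Plan Y wins overall — the comparison reverses. The monthly plan's customers skew toward affiliate, which has a lower base rate.

No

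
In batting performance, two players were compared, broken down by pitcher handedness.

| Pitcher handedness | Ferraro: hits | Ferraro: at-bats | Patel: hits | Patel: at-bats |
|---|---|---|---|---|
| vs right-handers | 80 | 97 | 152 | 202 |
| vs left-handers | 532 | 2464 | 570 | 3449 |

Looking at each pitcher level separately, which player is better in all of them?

Vs right-handers: Ferraro 80/97 = 82.5%, Patel 152/202 = 75.2% → Ferraro
Vs left-handers: Ferraro 532/2464 = 21.6%, Patel 570/3449 = 16.5% → Ferraro
Ferraro has the higher rate in both groups.

Ferraro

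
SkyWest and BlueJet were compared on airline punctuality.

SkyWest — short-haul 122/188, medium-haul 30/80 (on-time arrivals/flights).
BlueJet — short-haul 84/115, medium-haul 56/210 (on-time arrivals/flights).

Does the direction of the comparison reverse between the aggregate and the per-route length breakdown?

Short-haul: SkyWest 122/188 = 64.9%, BlueJet 84/115 = 73.0% → BlueJet
Medium-haul: SkyWest 30/80 = 37.5%, BlueJet 56/210 = 26.7% → SkyWest
Overall: SkyWest 152/268 = 56.7%, BlueJet 140/325 = 43.1% → SkyWest
Neither sweeps: SkyWest wins 1 of 2 groups, BlueJet wins 1. SkyWest wins overall but not every group — no Simpson reversal.

No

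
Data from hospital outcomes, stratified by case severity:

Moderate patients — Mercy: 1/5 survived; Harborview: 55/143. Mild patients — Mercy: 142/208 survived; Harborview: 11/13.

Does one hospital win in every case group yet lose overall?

Yes

Moderate: Mercy 1/5 = 20.0%, Harborview 55/143 = 38.5% → Harborview
Mild: Mercy 142/208 = 68.3%, Harborview 11/13 = 84.6% → Harborview
Overall: Mercy 143/213 = 67.1%, Harborview 66/156 = 42.3% → Mercy
Harborview wins each case group but Mercy wins overall — the comparison reverses. Harborview's patients skew toward moderate, which has a lower base rate.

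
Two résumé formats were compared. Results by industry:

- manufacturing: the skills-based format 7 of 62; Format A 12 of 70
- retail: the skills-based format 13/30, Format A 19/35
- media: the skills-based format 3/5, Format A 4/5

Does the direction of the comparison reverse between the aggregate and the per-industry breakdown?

Manufacturing: the skills-based format 7/62 = 11.3%, Format A 12/70 = 17.1% → Format A
Retail: the skills-based format 13/30 = 43.3%, Format A 19/35 = 54.3% → Format A
Media: the skills-based format 3/5 = 60.0%, Format A 4/5 = 80.0% → Format A
Overall: the skills-based format 23/97 = 23.7%, Format A 35/110 = 31.8% → Format A
Format A wins overall and in every industry group — no reversal.

No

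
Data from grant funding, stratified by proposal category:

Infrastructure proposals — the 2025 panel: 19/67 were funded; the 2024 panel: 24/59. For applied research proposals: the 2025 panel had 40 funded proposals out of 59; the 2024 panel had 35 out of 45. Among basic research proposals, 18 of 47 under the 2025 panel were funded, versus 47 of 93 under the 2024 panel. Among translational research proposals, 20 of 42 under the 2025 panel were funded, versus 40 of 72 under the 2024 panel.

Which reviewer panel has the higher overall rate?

Infrastructure: the 2025 panel 19/67 = 28.4%, the 2024 panel 24/59 = 40.7% → the 2024 panel
Applied research: the 2025 panel 40/59 = 67.8%, the 2024 panel 35/45 = 77.8% → the 2024 panel
Basic research: the 2025 panel 18/47 = 38.3%, the 2024 panel 47/93 = 50.5% → the 2024 panel
Translational research: the 2025 panel 20/42 = 47.6%, the 2024 panel 40/72 = 55.6% → the 2024 panel
Overall: the 2025 panel 97/215 = 45.1%, the 2024 panel 146/269 = 54.3% → the 2024 panel

the 2024 panel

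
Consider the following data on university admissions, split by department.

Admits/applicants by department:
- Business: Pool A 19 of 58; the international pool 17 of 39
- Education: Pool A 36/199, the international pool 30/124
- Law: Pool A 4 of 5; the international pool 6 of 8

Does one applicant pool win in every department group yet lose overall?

Business: Pool A 19/58 = 32.8%, the international pool 17/39 = 43.6% → the international pool
Education: Pool A 36/199 = 18.1%, the international pool 30/124 = 24.2% → the international pool
Law: Pool A 4/5 = 80.0%, the international pool 6/8 = 75.0% → Pool A
Overall: Pool A 59/262 = 22.5%, the international pool 53/171 = 31.0% → the international pool
Neither sweeps: Pool A wins 1 of 3 groups, the international pool wins 2. The international pool wins overall but not every group — no Simpson reversal.

No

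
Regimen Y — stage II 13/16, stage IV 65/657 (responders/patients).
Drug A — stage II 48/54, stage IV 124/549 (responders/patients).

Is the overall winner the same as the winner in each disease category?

Yes

Stage II: Regimen Y 13/16 = 81.2%, Drug A 48/54 = 88.9% → Drug A
Stage IV: Regimen Y 65/657 = 9.9%, Drug A 124/549 = 22.6% → Drug A
Overall: Regimen Y 78/673 = 11.6%, Drug A 172/603 = 28.5% → Drug A
Drug A wins overall and in every disease group — no reversal.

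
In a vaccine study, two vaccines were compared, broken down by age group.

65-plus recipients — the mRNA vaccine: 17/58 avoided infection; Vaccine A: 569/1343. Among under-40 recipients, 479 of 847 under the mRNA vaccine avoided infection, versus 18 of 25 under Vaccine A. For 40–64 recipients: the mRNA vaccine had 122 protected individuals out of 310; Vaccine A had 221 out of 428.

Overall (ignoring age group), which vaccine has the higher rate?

65-plus: the mRNA vaccine 17/58 = 29.3%, Vaccine A 569/1343 = 42.4% → Vaccine A
Under-40: the mRNA vaccine 479/847 = 56.6%, Vaccine A 18/25 = 72.0% → Vaccine A
40–64: the mRNA vaccine 122/310 = 39.4%, Vaccine A 221/428 = 51.6% → Vaccine A
Overall: the mRNA vaccine 618/1215 = 50.9%, Vaccine A 808/1796 = 45.0% → the mRNA vaccine
(Vaccine A wins every age group but the mRNA vaccine wins overall — Vaccine A's recipients skew toward the low-rate 65-plus group.)

the mRNA vaccine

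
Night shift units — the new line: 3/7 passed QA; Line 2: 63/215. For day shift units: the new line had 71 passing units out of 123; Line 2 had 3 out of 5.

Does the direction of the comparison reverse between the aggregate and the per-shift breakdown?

No

Night shift: the new line 3/7 = 42.9%, Line 2 63/215 = 29.3% → the new line
Day shift: the new line 71/123 = 57.7%, Line 2 3/5 = 60.0% → Line 2
Overall: the new line 74/130 = 56.9%, Line 2 66/220 = 30.0% → the new line
Neither sweeps: the new line wins 1 of 2 groups, Line 2 wins 1. The new line wins overall but not every group — no Simpson reversal.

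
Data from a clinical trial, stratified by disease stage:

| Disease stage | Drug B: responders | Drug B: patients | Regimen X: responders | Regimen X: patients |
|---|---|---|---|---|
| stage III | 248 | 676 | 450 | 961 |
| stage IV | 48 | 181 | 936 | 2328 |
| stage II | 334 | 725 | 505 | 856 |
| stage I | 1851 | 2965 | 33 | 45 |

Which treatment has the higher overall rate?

Drug B

Stage III: Drug B 248/676 = 36.7%, Regimen X 450/961 = 46.8% → Regimen X
Stage IV: Drug B 48/181 = 26.5%, Regimen X 936/2328 = 40.2% → Regimen X
Stage II: Drug B 334/725 = 46.1%, Regimen X 505/856 = 59.0% → Regimen X
Stage I: Drug B 1851/2965 = 62.4%, Regimen X 33/45 = 73.3% → Regimen X
Overall: Drug B 2481/4547 = 54.6%, Regimen X 1924/4190 = 45.9% → Drug B
(Regimen X wins every disease group but Drug B wins overall — Regimen X's patients skew toward the low-rate stage IV group.)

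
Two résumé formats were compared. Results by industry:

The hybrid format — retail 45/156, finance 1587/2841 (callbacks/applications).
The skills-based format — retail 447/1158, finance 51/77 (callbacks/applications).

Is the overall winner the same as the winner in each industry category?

No

Retail: the hybrid format 45/156 = 28.8%, the skills-based format 447/1158 = 38.6% → the skills-based format
Finance: the hybrid format 1587/2841 = 55.9%, the skills-based format 51/77 = 66.2% → the skills-based format
Overall: the hybrid format 1632/2997 = 54.5%, the skills-based format 498/1235 = 40.3% → the hybrid format
The skills-based format wins each industry group but the hybrid format wins overall — the comparison reverses. The skills-based format's applications skew toward retail, which has a lower base rate.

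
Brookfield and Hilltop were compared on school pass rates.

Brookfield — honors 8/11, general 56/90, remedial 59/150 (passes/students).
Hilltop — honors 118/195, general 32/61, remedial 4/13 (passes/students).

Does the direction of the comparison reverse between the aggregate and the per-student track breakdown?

Yes

Honors: Brookfield 8/11 = 72.7%, Hilltop 118/195 = 60.5% → Brookfield
General: Brookfield 56/90 = 62.2%, Hilltop 32/61 = 52.5% → Brookfield
Remedial: Brookfield 59/150 = 39.3%, Hilltop 4/13 = 30.8% → Brookfield
Overall: Brookfield 123/251 = 49.0%, Hilltop 154/269 = 57.2% → Hilltop
Brookfield wins each student group but Hilltop wins overall — the comparison reverses. Brookfield's students skew toward remedial, which has a lower base rate.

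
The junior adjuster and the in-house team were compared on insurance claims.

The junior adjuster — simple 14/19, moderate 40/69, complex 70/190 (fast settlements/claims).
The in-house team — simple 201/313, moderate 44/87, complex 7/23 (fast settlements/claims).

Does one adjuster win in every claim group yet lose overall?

Simple: the junior adjuster 14/19 = 73.7%, the in-house team 201/313 = 64.2% → the junior adjuster
Moderate: the junior adjuster 40/69 = 58.0%, the in-house team 44/87 = 50.6% → the junior adjuster
Complex: the junior adjuster 70/190 = 36.8%, the in-house team 7/23 = 30.4% → the junior adjuster
Overall: the junior adjuster 124/278 = 44.6%, the in-house team 252/423 = 59.6% → the in-house team
The junior adjuster wins each claim group but the in-house team wins overall — the comparison reverses. The junior adjuster's claims skew toward complex, which has a lower base rate.

Yes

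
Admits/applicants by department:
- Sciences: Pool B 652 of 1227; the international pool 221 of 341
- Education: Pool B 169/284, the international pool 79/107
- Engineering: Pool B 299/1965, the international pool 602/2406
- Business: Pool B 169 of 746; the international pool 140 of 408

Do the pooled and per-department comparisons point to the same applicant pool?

Sciences: Pool B 652/1227 = 53.1%, the international pool 221/341 = 64.8% → the international pool
Education: Pool B 169/284 = 59.5%, the international pool 79/107 = 73.8% → the international pool
Engineering: Pool B 299/1965 = 15.2%, the international pool 602/2406 = 25.0% → the international pool
Business: Pool B 169/746 = 22.7%, the international pool 140/408 = 34.3% → the international pool
Overall: Pool B 1289/4222 = 30.5%, the international pool 1042/3262 = 31.9% → the international pool
The international pool wins overall and in every department group — no reversal.

Yes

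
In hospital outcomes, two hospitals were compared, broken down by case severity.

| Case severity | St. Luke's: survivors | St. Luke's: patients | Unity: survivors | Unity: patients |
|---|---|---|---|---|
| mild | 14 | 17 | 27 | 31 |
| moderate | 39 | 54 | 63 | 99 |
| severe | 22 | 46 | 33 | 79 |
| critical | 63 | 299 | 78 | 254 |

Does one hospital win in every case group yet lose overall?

Mild: St. Luke's 14/17 = 82.4%, Unity 27/31 = 87.1% → Unity
Moderate: St. Luke's 39/54 = 72.2%, Unity 63/99 = 63.6% → St. Luke's
Severe: St. Luke's 22/46 = 47.8%, Unity 33/79 = 41.8% → St. Luke's
Critical: St. Luke's 63/299 = 21.1%, Unity 78/254 = 30.7% → Unity
Overall: St. Luke's 138/416 = 33.2%, Unity 201/463 = 43.4% → Unity
Neither sweeps: St. Luke's wins 2 of 4 groups, Unity wins 2. Unity wins overall but not every group — no Simpson reversal.

No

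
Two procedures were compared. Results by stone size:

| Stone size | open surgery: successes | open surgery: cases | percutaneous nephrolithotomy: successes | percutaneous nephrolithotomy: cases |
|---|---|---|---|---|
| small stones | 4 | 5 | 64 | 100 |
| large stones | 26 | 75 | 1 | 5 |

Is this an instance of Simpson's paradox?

Yes

Small stones: open surgery 4/5 = 80.0%, percutaneous nephrolithotomy 64/100 = 64.0% → open surgery
Large stones: open surgery 26/75 = 34.7%, percutaneous nephrolithotomy 1/5 = 20.0% → open surgery
Overall: open surgery 30/80 = 37.5%, percutaneous nephrolithotomy 65/105 = 61.9% → percutaneous nephrolithotomy
Open surgery wins each stone group but percutaneous nephrolithotomy wins overall — the comparison reverses. Open surgery's cases skew toward large stones, which has a lower base rate.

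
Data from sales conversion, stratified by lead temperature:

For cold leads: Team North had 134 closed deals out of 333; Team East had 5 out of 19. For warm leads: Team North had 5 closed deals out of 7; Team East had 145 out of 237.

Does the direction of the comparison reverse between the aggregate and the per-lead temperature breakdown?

Yes

Cold: Team North 134/333 = 40.2%, Team East 5/19 = 26.3% → Team North
Warm: Team North 5/7 = 71.4%, Team East 145/237 = 61.2% → Team North
Overall: Team North 139/340 = 40.9%, Team East 150/256 = 58.6% → Team East
Team North wins each lead group but Team East wins overall — the comparison reverses. Team North's leads skew toward cold, which has a lower base rate.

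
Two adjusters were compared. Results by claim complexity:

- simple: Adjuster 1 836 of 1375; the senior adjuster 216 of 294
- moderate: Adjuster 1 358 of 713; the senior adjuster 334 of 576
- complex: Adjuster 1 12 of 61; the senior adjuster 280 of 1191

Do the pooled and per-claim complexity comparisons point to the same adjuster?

No

Simple: Adjuster 1 836/1375 = 60.8%, the senior adjuster 216/294 = 73.5% → the senior adjuster
Moderate: Adjuster 1 358/713 = 50.2%, the senior adjuster 334/576 = 58.0% → the senior adjuster
Complex: Adjuster 1 12/61 = 19.7%, the senior adjuster 280/1191 = 23.5% → the senior adjuster
Overall: Adjuster 1 1206/2149 = 56.1%, the senior adjuster 830/2061 = 40.3% → Adjuster 1
The senior adjuster wins each claim group but Adjuster 1 wins overall — the comparison reverses. The senior adjuster's claims skew toward complex, which has a lower base rate.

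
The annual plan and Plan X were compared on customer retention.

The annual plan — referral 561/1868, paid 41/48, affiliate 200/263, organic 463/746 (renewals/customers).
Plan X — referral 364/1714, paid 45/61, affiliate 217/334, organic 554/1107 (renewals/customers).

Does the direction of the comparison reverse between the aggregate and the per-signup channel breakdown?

No

Referral: the annual plan 561/1868 = 30.0%, Plan X 364/1714 = 21.2% → the annual plan
Paid: the annual plan 41/48 = 85.4%, Plan X 45/61 = 73.8% → the annual plan
Affiliate: the annual plan 200/263 = 76.0%, Plan X 217/334 = 65.0% → the annual plan
Organic: the annual plan 463/746 = 62.1%, Plan X 554/1107 = 50.0% → the annual plan
Overall: the annual plan 1265/2925 = 43.2%, Plan X 1180/3216 = 36.7% → the annual plan
The annual plan wins overall and in every signup group — no reversal.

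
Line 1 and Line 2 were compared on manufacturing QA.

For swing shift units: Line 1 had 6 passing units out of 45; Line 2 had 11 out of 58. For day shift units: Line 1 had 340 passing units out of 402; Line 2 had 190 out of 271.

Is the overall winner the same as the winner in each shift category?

Swing shift: Line 1 6/45 = 13.3%, Line 2 11/58 = 19.0% → Line 2
Day shift: Line 1 340/402 = 84.6%, Line 2 190/271 = 70.1% → Line 1
Overall: Line 1 346/447 = 77.4%, Line 2 201/329 = 61.1% → Line 1
Neither sweeps: Line 1 wins 1 of 2 groups, Line 2 wins 1. Line 1 wins overall but not every group — no Simpson reversal.

No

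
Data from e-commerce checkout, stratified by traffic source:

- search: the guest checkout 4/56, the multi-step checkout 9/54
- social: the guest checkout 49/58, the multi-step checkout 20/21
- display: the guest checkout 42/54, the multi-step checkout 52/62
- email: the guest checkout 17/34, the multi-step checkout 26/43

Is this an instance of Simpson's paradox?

Search: the guest checkout 4/56 = 7.1%, the multi-step checkout 9/54 = 16.7% → the multi-step checkout
Social: the guest checkout 49/58 = 84.5%, the multi-step checkout 20/21 = 95.2% → the multi-step checkout
Display: the guest checkout 42/54 = 77.8%, the multi-step checkout 52/62 = 83.9% → the multi-step checkout
Email: the guest checkout 17/34 = 50.0%, the multi-step checkout 26/43 = 60.5% → the multi-step checkout
Overall: the guest checkout 112/202 = 55.4%, the multi-step checkout 107/180 = 59.4% → the multi-step checkout
The multi-step checkout wins overall and in every traffic group — no reversal.

No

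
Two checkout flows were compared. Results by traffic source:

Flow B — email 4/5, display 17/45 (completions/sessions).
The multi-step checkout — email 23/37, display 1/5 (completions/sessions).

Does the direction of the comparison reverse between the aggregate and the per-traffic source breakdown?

Yes

Email: Flow B 4/5 = 80.0%, the multi-step checkout 23/37 = 62.2% → Flow B
Display: Flow B 17/45 = 37.8%, the multi-step checkout 1/5 = 20.0% → Flow B
Overall: Flow B 21/50 = 42.0%, the multi-step checkout 24/42 = 57.1% → the multi-step checkout
Flow B wins each traffic group but the multi-step checkout wins overall — the comparison reverses. Flow B's sessions skew toward display, which has a lower base rate.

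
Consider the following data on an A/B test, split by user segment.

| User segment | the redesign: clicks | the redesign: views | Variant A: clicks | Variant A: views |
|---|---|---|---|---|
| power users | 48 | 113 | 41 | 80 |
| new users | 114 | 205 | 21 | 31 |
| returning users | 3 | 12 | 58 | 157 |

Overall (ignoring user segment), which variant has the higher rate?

the redesign

Power users: the redesign 48/113 = 42.5%, Variant A 41/80 = 51.2% → Variant A
New users: the redesign 114/205 = 55.6%, Variant A 21/31 = 67.7% → Variant A
Returning users: the redesign 3/12 = 25.0%, Variant A 58/157 = 36.9% → Variant A
Overall: the redesign 165/330 = 50.0%, Variant A 120/268 = 44.8% → the redesign
(Variant A wins every user group but the redesign wins overall — Variant A's views skew toward the low-rate returning users group.)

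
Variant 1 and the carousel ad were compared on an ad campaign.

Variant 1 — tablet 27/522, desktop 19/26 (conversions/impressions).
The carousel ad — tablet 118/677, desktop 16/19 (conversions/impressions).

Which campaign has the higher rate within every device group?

Tablet: Variant 1 27/522 = 5.2%, the carousel ad 118/677 = 17.4% → the carousel ad
Desktop: Variant 1 19/26 = 73.1%, the carousel ad 16/19 = 84.2% → the carousel ad
The carousel ad has the higher rate in both groups.

the carousel ad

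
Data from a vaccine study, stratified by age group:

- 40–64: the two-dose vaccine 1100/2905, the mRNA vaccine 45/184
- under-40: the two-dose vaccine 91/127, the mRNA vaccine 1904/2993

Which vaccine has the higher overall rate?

the mRNA vaccine

40–64: the two-dose vaccine 1100/2905 = 37.9%, the mRNA vaccine 45/184 = 24.5% → the two-dose vaccine
Under-40: the two-dose vaccine 91/127 = 71.7%, the mRNA vaccine 1904/2993 = 63.6% → the two-dose vaccine
Overall: the two-dose vaccine 1191/3032 = 39.3%, the mRNA vaccine 1949/3177 = 61.3% → the mRNA vaccine
(The two-dose vaccine wins every age group but the mRNA vaccine wins overall — the two-dose vaccine's recipients skew toward the low-rate 40–64 group.)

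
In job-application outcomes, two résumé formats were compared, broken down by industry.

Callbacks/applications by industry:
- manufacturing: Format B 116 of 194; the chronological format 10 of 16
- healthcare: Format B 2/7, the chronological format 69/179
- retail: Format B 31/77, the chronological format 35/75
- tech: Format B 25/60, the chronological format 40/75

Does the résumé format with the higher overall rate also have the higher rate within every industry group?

No

Manufacturing: Format B 116/194 = 59.8%, the chronological format 10/16 = 62.5% → the chronological format
Healthcare: Format B 2/7 = 28.6%, the chronological format 69/179 = 38.5% → the chronological format
Retail: Format B 31/77 = 40.3%, the chronological format 35/75 = 46.7% → the chronological format
Tech: Format B 25/60 = 41.7%, the chronological format 40/75 = 53.3% → the chronological format
Overall: Format B 174/338 = 51.5%, the chronological format 154/345 = 44.6% → Format B
The chronological format wins each industry group but Format B wins overall — the comparison reverses. The chronological format's applications skew toward healthcare, which has a lower base rate.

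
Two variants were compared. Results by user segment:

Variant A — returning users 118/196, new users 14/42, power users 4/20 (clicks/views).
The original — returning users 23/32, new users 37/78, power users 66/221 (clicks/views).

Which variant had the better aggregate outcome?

Variant A

Returning users: Variant A 118/196 = 60.2%, the original 23/32 = 71.9% → the original
New users: Variant A 14/42 = 33.3%, the original 37/78 = 47.4% → the original
Power users: Variant A 4/20 = 20.0%, the original 66/221 = 29.9% → the original
Overall: Variant A 136/258 = 52.7%, the original 126/331 = 38.1% → Variant A
(The original wins every user group but Variant A wins overall — the original's views skew toward the low-rate power users group.)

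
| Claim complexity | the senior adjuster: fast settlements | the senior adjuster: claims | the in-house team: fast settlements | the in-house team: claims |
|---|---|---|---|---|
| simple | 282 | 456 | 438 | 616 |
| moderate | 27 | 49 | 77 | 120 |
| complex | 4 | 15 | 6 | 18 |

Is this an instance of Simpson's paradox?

Simple: the senior adjuster 282/456 = 61.8%, the in-house team 438/616 = 71.1% → the in-house team
Moderate: the senior adjuster 27/49 = 55.1%, the in-house team 77/120 = 64.2% → the in-house team
Complex: the senior adjuster 4/15 = 26.7%, the in-house team 6/18 = 33.3% → the in-house team
Overall: the senior adjuster 313/520 = 60.2%, the in-house team 521/754 = 69.1% → the in-house team
The in-house team wins overall and in every claim group — no reversal.

No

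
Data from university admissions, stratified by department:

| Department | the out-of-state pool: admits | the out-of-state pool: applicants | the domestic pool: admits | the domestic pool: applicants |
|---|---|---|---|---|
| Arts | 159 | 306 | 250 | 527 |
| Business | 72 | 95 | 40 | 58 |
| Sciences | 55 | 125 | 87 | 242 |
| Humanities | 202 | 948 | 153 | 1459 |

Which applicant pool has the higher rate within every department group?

the out-of-state pool

Arts: the out-of-state pool 159/306 = 52.0%, the domestic pool 250/527 = 47.4% → the out-of-state pool
Business: the out-of-state pool 72/95 = 75.8%, the domestic pool 40/58 = 69.0% → the out-of-state pool
Sciences: the out-of-state pool 55/125 = 44.0%, the domestic pool 87/242 = 36.0% → the out-of-state pool
Humanities: the out-of-state pool 202/948 = 21.3%, the domestic pool 153/1459 = 10.5% → the out-of-state pool
The out-of-state pool has the higher rate in all 4 groups.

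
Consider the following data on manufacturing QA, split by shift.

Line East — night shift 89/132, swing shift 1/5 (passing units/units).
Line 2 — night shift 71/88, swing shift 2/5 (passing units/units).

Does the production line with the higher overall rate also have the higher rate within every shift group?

Night shift: Line East 89/132 = 67.4%, Line 2 71/88 = 80.7% → Line 2
Swing shift: Line East 1/5 = 20.0%, Line 2 2/5 = 40.0% → Line 2
Overall: Line East 90/137 = 65.7%, Line 2 73/93 = 78.5% → Line 2
Line 2 wins overall and in every shift group — no reversal.

Yes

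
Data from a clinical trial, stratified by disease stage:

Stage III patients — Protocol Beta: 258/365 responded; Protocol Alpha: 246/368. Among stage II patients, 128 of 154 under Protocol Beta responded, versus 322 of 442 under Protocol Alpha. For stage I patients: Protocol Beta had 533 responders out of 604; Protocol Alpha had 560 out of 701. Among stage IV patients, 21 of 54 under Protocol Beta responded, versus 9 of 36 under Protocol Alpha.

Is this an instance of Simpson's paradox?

Stage III: Protocol Beta 258/365 = 70.7%, Protocol Alpha 246/368 = 66.8% → Protocol Beta
Stage II: Protocol Beta 128/154 = 83.1%, Protocol Alpha 322/442 = 72.9% → Protocol Beta
Stage I: Protocol Beta 533/604 = 88.2%, Protocol Alpha 560/701 = 79.9% → Protocol Beta
Stage IV: Protocol Beta 21/54 = 38.9%, Protocol Alpha 9/36 = 25.0% → Protocol Beta
Overall: Protocol Beta 940/1177 = 79.9%, Protocol Alpha 1137/1547 = 73.5% → Protocol Beta
Protocol Beta wins overall and in every disease group — no reversal.

No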